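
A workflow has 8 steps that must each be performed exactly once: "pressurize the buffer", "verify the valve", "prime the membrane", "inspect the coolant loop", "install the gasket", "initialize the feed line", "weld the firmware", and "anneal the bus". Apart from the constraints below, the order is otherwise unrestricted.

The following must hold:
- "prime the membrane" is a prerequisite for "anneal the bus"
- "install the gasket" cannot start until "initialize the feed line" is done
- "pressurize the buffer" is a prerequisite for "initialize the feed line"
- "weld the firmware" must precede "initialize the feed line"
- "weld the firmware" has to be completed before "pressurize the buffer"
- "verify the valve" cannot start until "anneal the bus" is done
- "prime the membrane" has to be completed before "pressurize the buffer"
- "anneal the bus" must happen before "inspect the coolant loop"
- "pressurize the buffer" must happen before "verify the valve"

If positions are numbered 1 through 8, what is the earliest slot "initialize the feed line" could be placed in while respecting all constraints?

4

Every step that must precede "initialize the feed line" has to come before it. Tracing all chains that end at "initialize the feed line", those steps are: "pressurize the buffer", "prime the membrane", "weld the firmware" — 3 in total.
So at minimum 3 steps come before "initialize the feed line", putting "initialize the feed line" no earlier than position 4. That position is achievable by scheduling exactly those predecessors first.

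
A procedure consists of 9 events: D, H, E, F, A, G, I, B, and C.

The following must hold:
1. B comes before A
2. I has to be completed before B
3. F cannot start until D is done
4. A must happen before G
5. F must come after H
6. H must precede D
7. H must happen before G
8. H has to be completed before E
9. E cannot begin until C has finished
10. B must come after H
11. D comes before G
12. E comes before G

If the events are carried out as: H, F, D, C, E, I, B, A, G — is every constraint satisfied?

In the proposed order, F appears before D.
But one of the constraints requires D before F, so this ordering violates it.

No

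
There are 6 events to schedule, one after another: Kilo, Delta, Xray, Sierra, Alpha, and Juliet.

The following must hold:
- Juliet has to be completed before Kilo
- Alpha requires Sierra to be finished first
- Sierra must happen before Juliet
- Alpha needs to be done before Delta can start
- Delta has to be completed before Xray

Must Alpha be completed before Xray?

Yes

Following the dependencies: Alpha → Delta → Xray.
That forces Alpha before Xray in every valid schedule.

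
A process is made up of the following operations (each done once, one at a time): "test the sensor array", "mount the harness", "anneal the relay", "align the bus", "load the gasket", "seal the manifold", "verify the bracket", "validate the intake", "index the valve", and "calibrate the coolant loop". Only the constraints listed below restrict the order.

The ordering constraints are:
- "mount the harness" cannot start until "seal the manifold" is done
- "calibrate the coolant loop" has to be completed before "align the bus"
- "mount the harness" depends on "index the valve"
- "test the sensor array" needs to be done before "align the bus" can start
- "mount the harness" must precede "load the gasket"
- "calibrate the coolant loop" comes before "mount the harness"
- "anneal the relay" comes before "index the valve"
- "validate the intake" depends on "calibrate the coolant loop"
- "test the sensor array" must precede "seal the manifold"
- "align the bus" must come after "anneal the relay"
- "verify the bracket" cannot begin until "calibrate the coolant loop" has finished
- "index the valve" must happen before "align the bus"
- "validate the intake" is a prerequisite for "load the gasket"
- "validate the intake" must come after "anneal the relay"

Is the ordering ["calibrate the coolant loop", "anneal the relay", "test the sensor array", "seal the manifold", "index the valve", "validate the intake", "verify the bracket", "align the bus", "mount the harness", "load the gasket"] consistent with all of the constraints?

Going through the constraints one by one, each required predecessor appears earlier in the sequence than its dependent — e.g. "calibrate the coolant loop" (position 1) is before "mount the harness" (position 9), as required.

Yes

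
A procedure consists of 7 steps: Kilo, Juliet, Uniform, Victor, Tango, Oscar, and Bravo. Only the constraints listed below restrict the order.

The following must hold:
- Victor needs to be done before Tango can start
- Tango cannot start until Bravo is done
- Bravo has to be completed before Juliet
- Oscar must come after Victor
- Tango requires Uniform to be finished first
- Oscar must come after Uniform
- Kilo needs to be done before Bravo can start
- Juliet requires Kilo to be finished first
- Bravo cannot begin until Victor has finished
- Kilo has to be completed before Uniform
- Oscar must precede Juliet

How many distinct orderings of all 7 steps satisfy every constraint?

2 steps have no prerequisites (Kilo, Victor), so any of them could come first.
Counting all ways to extend the partial order to a total order gives 21.

21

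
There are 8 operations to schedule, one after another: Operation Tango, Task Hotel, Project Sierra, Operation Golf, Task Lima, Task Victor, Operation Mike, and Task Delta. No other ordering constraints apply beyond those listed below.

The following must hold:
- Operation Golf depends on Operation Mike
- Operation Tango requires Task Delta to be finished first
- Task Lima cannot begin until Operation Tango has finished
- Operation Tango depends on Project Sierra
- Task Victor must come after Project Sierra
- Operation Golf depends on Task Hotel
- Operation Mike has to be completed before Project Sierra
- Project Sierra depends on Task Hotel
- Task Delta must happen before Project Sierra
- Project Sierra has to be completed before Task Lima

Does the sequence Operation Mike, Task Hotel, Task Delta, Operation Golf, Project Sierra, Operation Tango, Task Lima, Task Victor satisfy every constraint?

Yes

Going through the constraints one by one, each required predecessor appears earlier in the sequence than its dependent — e.g. Operation Mike (position 1) is before Project Sierra (position 5), as required.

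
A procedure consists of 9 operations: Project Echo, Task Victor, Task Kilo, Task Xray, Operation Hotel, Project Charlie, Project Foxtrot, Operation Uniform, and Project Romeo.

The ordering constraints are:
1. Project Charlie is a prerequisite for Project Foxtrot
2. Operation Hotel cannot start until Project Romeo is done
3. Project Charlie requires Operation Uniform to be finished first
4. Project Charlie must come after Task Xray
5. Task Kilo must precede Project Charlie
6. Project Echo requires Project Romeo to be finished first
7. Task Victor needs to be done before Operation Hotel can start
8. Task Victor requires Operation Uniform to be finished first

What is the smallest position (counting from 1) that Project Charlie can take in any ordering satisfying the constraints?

Every operation that must precede Project Charlie has to come before it. Tracing all chains that end at Project Charlie, those operations are: Task Kilo, Task Xray, Operation Uniform — 3 in total.
So at minimum 3 operations come before Project Charlie, putting Project Charlie no earlier than position 4. That position is achievable by scheduling exactly those predecessors first.

4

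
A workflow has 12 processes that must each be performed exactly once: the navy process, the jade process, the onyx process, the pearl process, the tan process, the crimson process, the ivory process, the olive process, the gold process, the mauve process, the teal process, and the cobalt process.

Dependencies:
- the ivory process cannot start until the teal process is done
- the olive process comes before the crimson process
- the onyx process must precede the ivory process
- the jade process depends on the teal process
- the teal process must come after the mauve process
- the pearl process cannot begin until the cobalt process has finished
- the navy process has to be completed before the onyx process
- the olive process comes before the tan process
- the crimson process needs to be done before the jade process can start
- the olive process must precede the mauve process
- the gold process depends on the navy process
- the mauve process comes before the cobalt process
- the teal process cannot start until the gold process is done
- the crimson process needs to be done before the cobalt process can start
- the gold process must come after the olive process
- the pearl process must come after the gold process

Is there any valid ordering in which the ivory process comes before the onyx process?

There is a dependency chain the onyx process → the ivory process, so the ivory process always comes after the onyx process.
Hence the ivory process can never be scheduled before the onyx process.

No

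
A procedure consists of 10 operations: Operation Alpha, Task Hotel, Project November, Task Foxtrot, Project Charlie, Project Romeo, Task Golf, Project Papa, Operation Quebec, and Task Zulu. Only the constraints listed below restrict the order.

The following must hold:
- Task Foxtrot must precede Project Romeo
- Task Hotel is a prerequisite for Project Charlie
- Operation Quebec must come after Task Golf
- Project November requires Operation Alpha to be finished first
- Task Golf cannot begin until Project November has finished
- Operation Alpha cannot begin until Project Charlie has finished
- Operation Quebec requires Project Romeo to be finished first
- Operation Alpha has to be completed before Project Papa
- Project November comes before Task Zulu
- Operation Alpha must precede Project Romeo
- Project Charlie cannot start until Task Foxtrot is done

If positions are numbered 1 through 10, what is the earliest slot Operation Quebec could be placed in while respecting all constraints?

8

Working backwards through the constraints from Operation Quebec, its full set of required predecessors is Operation Alpha, Task Hotel, Project November, Task Foxtrot, Project Charlie, Project Romeo, Task Golf — 7 of them.
So at minimum 7 operations come before Operation Quebec, putting Operation Quebec no earlier than position 8. That position is achievable by scheduling exactly those predecessors first.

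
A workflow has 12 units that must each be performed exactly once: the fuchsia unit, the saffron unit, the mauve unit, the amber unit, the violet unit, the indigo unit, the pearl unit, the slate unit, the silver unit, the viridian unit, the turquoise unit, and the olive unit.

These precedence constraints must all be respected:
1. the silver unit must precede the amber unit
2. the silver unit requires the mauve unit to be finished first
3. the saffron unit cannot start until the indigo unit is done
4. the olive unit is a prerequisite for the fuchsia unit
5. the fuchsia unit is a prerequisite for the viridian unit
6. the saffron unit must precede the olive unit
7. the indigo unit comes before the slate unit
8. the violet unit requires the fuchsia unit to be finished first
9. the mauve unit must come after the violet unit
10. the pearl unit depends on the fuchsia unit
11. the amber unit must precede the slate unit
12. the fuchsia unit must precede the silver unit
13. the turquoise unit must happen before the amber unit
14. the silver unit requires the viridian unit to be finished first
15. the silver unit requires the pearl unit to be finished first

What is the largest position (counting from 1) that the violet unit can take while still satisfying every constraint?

Every unit that must follow the violet unit has to come after it. Tracing all chains starting from the violet unit, those units are: the mauve unit, the amber unit, the slate unit, the silver unit — 4 in total.
With 4 mandatory successors out of 12 units total, the latest slot for the violet unit is 12−4 = 8, and it's reachable by doing all non-successors before the violet unit.

8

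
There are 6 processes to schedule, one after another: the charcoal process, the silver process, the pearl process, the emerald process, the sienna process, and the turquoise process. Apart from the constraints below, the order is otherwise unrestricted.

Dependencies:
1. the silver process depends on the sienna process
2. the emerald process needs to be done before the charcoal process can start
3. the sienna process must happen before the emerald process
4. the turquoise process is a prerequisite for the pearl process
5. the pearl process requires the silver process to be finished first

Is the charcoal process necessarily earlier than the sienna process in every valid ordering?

No

In fact the dependencies run the other way: the sienna process → the emerald process → the charcoal process.
So the charcoal process never precedes the sienna process.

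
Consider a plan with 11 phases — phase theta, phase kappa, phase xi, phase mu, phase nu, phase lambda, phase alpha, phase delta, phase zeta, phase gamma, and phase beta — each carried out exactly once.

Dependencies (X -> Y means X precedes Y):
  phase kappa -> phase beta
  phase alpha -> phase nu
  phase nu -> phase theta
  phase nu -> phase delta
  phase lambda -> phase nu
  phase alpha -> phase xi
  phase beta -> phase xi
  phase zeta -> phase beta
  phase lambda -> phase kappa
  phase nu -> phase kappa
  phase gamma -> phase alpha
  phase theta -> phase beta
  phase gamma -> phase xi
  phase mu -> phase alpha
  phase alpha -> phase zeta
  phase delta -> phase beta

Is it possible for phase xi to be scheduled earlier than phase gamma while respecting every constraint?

There is a dependency chain phase gamma → phase xi, so phase xi always comes after phase gamma.
Hence phase xi can never be scheduled before phase gamma.

No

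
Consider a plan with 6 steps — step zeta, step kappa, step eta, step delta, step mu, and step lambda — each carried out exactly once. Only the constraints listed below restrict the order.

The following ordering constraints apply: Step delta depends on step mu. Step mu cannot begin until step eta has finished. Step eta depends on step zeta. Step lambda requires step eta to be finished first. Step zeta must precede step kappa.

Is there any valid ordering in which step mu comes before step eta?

There is a dependency chain step eta → step mu, so step mu always comes after step eta.
So no valid ordering can have step mu before step eta.

No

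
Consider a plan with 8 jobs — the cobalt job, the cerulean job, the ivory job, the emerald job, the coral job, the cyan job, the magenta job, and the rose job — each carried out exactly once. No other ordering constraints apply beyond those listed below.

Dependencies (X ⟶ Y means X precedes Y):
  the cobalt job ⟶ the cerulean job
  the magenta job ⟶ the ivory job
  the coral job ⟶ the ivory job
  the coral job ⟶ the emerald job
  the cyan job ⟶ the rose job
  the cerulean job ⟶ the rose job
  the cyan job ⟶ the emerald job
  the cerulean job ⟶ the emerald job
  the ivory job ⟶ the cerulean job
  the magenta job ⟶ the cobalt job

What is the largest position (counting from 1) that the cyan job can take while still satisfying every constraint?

6

Following every chain forward from the cyan job, the jobs that must come later are the emerald job, the rose job — 2 of them.
With 2 mandatory successors out of 8 jobs total, the latest slot for the cyan job is 8−2 = 6, and it's reachable by doing all non-successors before the cyan job.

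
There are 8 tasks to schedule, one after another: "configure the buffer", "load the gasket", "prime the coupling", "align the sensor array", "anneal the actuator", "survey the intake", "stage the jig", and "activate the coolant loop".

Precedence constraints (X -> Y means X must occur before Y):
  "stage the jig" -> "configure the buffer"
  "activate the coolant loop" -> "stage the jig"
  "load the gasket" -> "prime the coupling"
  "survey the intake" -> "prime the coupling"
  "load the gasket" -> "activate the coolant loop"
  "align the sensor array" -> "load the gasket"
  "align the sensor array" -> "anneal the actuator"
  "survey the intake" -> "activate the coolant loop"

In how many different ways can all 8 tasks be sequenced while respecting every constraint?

The tasks with no prerequisites are "align the sensor array", "survey the intake"; any of them can be placed first.
Enumerating by repeatedly choosing an available task (one whose prerequisites are all placed) gives 80 distinct complete orderings.

80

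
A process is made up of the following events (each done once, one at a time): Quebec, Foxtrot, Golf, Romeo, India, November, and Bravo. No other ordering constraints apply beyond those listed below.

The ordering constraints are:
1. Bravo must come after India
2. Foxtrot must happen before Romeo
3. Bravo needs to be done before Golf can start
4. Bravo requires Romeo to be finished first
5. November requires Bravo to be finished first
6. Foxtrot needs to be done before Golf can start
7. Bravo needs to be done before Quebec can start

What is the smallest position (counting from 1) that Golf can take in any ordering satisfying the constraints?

5

The events that are forced before Golf, directly or transitively, are Foxtrot, Romeo, India, Bravo. That's 4 events.
With 4 mandatory predecessors, the earliest Golf can sit is position 4+1 = 5, and placing just those 4 first achieves it.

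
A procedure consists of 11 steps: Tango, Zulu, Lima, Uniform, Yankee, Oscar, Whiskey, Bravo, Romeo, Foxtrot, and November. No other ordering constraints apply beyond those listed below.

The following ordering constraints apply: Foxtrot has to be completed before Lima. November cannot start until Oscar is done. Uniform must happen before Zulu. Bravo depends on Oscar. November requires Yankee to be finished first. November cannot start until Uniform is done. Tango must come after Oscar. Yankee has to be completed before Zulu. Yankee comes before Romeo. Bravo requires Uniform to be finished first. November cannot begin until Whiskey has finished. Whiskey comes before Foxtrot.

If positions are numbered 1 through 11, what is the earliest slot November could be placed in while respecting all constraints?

Every step that must precede November has to come before it. Tracing all chains that end at November, those steps are: Uniform, Yankee, Oscar, Whiskey — 4 in total.
So at minimum 4 steps come before November, putting November no earlier than position 5. That position is achievable by scheduling exactly those predecessors first.

5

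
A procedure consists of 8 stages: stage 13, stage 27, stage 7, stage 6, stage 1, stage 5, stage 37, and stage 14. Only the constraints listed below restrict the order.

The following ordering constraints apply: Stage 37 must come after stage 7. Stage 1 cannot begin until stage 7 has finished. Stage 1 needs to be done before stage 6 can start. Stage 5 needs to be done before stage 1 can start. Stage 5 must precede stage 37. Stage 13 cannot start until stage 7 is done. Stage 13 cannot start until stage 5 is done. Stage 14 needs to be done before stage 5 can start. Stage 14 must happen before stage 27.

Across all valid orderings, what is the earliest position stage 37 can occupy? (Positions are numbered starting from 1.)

4

The stages that are forced before stage 37, directly or transitively, are stage 7, stage 5, stage 14. That's 3 stages.
With 3 mandatory predecessors, the earliest stage 37 can sit is position 3+1 = 4, and placing just those 3 first achieves it.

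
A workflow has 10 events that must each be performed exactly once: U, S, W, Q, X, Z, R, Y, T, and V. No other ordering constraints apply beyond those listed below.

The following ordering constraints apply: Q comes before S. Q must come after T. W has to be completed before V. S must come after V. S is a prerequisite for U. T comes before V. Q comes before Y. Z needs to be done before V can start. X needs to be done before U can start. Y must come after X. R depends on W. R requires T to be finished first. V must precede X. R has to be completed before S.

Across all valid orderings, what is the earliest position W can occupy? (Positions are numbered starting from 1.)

1

Nothing is required before W; it can be the very first event.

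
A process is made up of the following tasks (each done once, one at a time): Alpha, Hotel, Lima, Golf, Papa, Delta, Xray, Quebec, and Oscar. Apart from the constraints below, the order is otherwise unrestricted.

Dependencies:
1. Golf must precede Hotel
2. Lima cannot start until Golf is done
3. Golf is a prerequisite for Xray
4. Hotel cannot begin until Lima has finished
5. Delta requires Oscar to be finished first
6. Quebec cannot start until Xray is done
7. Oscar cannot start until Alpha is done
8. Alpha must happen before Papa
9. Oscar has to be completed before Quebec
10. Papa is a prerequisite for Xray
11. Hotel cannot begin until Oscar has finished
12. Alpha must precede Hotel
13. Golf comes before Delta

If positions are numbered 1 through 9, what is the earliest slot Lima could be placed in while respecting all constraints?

The only task forced before Lima (directly or transitively) is Golf.
With 1 mandatory predecessor, the earliest Lima can sit is position 1+1 = 2, and placing just that one first achieves it.

2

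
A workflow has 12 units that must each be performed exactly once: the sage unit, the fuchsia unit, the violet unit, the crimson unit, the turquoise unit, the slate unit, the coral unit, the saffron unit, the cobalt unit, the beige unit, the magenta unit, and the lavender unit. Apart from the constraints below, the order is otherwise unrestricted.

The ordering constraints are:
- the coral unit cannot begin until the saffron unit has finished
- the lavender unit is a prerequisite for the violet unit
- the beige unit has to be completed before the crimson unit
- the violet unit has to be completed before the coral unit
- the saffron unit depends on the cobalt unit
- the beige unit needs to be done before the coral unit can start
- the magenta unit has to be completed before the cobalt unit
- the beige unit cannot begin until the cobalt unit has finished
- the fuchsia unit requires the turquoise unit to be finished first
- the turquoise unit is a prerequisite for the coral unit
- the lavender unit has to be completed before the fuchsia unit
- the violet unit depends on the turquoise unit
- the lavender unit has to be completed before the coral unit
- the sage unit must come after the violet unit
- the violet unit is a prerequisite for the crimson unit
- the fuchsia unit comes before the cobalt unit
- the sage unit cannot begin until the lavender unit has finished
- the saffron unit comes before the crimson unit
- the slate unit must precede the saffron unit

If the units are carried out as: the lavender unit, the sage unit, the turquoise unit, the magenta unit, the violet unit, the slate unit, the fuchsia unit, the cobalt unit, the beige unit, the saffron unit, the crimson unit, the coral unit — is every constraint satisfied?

No

The sequence places the sage unit ahead of the violet unit.
That contradicts the constraint that the violet unit must precede the sage unit.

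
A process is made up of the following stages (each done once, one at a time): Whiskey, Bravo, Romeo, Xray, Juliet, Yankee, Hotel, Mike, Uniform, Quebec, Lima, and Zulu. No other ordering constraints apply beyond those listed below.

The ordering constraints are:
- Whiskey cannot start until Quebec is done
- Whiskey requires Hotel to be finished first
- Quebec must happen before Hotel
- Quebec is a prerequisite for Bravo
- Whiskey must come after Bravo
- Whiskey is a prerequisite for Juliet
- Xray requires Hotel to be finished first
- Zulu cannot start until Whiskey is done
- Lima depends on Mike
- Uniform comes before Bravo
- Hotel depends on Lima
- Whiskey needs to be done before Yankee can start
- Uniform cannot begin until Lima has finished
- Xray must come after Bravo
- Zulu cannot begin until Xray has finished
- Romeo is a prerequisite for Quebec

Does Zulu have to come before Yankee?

Nothing in the constraints links Zulu and Yankee; they are unordered relative to each other.
There exist valid orderings with Yankee before Zulu, so Zulu is not required to come first.

No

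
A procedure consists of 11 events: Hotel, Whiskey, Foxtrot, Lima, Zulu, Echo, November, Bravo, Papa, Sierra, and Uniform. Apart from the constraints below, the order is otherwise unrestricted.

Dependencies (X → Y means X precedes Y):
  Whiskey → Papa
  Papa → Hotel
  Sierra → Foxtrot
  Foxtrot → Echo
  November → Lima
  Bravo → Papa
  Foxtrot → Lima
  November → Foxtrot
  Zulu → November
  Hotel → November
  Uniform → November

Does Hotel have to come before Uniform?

No chain of constraints connects Hotel to Uniform in either direction.
There exist valid orderings with Uniform before Hotel, so Hotel is not required to come first.

No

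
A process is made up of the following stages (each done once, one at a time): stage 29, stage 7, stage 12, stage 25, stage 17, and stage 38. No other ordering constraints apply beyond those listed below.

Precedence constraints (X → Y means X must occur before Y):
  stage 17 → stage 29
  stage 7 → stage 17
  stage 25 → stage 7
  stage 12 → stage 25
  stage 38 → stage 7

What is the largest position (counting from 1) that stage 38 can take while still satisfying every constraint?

Every stage that must follow stage 38 has to come after it. Tracing all chains starting from stage 38, those stages are: stage 29, stage 7, stage 17 — 3 in total.
So at least 3 stages follow stage 38, putting stage 38 no later than position 3. That position is achievable by scheduling everything else first.

3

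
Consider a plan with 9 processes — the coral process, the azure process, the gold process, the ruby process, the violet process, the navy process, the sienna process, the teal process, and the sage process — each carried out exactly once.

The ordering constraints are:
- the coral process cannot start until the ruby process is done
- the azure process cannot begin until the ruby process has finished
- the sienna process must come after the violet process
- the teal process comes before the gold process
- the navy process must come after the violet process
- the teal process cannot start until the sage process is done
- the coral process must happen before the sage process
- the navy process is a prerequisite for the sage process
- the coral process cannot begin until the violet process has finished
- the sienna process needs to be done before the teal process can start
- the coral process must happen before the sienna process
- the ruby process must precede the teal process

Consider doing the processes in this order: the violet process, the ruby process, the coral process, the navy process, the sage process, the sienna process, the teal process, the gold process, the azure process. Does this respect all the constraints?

Yes

Going through the constraints one by one, each required predecessor appears earlier in the sequence than its dependent — e.g. the ruby process (position 2) is before the azure process (position 9), as required.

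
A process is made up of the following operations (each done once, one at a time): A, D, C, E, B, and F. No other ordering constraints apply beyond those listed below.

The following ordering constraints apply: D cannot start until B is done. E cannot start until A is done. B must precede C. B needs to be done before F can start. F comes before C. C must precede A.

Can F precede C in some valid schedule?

Every valid ordering already has F before C (the constraints require it), so in particular at least one does.

Yes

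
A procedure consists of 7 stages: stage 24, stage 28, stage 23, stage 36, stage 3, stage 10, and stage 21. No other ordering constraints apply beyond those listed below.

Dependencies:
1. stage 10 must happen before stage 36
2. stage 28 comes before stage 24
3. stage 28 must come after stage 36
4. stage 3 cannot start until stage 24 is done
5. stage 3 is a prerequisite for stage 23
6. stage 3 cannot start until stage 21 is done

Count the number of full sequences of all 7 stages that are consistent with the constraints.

5

The stages with no prerequisites are stage 10, stage 21; any of them can be placed first.
Systematically extending each partial ordering one stage at a time and counting, there are 5 complete orderings.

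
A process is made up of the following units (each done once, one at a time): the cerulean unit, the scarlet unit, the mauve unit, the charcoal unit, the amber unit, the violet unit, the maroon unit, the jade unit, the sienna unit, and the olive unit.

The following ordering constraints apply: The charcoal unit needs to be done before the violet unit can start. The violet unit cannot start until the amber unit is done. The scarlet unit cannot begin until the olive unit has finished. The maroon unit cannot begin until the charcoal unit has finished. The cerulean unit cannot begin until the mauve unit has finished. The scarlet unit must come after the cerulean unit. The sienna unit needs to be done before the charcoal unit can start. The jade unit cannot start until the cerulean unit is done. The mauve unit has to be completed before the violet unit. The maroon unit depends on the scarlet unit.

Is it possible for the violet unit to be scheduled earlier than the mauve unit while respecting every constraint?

No

Following the mauve unit → the violet unit, the mauve unit must precede the violet unit in every valid ordering.
So no valid ordering can have the violet unit before the mauve unit.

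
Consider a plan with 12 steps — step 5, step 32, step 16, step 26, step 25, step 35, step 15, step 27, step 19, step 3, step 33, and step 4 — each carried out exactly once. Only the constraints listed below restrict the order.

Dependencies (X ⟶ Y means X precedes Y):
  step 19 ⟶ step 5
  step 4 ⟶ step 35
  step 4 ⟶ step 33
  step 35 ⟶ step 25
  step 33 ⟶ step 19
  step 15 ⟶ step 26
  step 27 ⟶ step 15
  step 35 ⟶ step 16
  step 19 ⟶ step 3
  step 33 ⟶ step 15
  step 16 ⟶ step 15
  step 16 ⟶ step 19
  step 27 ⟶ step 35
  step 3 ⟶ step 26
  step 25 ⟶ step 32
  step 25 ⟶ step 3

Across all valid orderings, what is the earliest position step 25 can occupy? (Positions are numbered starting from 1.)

4

The steps that are forced before step 25, directly or transitively, are step 35, step 27, step 4. That's 3 steps.
With 3 mandatory predecessors, the earliest step 25 can sit is position 3+1 = 4, and placing just those 3 first achieves it.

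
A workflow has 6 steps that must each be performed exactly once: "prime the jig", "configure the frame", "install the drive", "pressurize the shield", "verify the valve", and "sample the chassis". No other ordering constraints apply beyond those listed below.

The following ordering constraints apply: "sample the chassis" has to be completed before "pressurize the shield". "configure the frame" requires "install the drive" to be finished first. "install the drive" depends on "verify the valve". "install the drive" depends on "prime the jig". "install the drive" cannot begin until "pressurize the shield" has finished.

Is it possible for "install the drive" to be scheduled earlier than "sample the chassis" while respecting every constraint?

Following "sample the chassis" → "pressurize the shield" → "install the drive", "sample the chassis" must precede "install the drive" in every valid ordering.
Hence "install the drive" can never be scheduled before "sample the chassis".

No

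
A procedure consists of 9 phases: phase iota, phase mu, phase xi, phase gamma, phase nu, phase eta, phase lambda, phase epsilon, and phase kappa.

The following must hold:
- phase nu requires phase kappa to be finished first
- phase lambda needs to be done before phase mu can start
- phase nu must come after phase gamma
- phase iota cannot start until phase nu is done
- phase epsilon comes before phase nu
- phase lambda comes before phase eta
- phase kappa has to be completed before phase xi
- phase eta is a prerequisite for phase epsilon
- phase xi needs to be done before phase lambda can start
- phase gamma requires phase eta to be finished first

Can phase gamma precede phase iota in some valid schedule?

Yes

The constraints force phase gamma before phase iota, so yes — every valid ordering has phase gamma earlier.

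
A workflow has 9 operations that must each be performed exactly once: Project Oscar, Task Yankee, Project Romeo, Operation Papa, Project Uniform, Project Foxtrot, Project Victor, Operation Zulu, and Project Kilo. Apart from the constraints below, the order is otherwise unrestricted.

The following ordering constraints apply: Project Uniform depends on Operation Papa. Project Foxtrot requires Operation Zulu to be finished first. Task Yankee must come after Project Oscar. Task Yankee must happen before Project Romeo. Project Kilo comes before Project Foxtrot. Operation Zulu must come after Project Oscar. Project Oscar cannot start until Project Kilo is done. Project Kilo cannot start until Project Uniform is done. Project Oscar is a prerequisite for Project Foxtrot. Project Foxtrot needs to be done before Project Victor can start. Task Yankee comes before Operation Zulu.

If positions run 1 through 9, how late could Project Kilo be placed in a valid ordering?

Following every chain forward from Project Kilo, the operations that must come later are Project Oscar, Task Yankee, Project Romeo, Project Foxtrot, Project Victor, Operation Zulu — 6 of them.
So at least 6 operations follow Project Kilo, putting Project Kilo no later than position 3. That position is achievable by scheduling everything else first.

3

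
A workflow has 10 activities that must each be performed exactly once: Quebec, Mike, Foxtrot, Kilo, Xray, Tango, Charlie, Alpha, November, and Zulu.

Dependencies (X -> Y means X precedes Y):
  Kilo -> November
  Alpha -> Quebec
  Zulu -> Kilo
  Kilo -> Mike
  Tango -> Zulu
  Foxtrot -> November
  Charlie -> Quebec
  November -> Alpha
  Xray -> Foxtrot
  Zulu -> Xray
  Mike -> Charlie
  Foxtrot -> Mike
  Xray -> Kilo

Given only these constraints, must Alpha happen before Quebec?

Yes

Chaining the stated constraints: Alpha → Quebec.
Hence Alpha necessarily comes before Quebec.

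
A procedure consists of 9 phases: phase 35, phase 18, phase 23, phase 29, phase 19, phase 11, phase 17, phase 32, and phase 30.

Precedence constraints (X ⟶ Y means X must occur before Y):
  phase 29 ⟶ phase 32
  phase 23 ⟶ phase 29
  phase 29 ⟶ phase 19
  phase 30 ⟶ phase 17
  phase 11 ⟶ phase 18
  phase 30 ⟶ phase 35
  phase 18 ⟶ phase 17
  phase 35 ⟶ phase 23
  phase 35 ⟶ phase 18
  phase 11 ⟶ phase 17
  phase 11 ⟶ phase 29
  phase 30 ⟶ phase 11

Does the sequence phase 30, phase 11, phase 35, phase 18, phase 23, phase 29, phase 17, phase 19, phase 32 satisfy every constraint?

Yes

Going through the constraints one by one, each required predecessor appears earlier in the sequence than its dependent — e.g. phase 30 (position 1) is before phase 17 (position 7), as required.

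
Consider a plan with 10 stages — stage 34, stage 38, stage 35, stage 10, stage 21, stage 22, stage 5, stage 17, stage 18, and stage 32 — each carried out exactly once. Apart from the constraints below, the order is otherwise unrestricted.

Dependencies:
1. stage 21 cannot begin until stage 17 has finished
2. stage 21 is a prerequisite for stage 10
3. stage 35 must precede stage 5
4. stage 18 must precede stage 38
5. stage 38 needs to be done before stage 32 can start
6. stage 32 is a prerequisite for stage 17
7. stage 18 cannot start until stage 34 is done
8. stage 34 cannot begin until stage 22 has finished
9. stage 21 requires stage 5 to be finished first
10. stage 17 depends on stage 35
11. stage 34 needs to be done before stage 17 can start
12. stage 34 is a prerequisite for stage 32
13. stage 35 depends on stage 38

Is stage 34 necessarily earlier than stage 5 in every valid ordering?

Yes

Tracing the constraints gives a chain: stage 34 → stage 18 → stage 38 → stage 35 → stage 5.
Hence stage 34 necessarily comes before stage 5.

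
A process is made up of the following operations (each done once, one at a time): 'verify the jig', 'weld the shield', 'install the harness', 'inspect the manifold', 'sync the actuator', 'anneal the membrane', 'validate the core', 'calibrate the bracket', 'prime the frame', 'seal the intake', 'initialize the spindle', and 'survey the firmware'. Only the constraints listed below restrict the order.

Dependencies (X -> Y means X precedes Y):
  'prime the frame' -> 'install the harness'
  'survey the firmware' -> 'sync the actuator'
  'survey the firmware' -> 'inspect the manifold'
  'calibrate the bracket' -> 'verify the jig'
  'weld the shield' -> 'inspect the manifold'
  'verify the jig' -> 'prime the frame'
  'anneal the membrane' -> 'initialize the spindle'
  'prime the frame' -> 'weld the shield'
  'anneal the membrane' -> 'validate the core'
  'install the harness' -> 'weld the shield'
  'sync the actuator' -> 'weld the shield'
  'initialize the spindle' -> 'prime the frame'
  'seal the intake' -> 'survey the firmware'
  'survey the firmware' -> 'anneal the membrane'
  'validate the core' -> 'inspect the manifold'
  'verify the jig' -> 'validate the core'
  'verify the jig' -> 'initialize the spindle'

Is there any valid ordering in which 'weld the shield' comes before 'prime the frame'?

There is a dependency chain 'prime the frame' → 'weld the shield', so 'weld the shield' always comes after 'prime the frame'.
Hence 'weld the shield' can never be scheduled before 'prime the frame'.

No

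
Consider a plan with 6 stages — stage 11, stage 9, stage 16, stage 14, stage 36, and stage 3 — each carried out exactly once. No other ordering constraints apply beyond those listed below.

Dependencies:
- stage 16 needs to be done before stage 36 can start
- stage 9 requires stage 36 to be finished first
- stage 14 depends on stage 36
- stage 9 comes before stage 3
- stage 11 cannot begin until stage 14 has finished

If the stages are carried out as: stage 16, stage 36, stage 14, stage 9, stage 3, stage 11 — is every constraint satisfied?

Yes

Every stated constraint is respected: stage 14 sits at position 3, ahead of stage 11 at position 6, and each of the other listed pairs likewise has the predecessor earlier in the sequence.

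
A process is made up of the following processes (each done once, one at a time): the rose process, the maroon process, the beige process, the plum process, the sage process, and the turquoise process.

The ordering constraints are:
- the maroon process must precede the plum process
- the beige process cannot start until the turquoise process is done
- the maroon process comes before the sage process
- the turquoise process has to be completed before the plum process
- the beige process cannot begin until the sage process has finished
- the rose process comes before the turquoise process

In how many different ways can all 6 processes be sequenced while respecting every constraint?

2 processes have no prerequisites (the rose process, the maroon process), so any of them could come first.
Systematically extending each partial ordering one process at a time and counting, there are 15 complete orderings.

15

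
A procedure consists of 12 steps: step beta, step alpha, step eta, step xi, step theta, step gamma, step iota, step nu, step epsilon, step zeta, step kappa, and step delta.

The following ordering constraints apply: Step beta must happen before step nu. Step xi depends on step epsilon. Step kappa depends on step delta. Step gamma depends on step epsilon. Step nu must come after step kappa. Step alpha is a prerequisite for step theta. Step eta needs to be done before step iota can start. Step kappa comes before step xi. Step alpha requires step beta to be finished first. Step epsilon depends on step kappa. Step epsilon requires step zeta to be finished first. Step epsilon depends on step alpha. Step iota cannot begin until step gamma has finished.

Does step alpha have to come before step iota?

There is a constraint chain step alpha → step epsilon → step gamma → step iota.
That forces step alpha before step iota in every valid schedule.

Yes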